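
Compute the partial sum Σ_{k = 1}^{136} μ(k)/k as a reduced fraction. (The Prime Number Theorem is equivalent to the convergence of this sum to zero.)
Σ μ(k)/k = 1798157260399775266990045811129040783798487774562/262948239526313870385685898536205956450305483726315

Values of μ(k) for 1 ≤ k ≤ 136: μ(1) = 1, μ(2) = -1, μ(3) = -1, μ(5) = -1, μ(6) = 1, μ(7) = -1, μ(10) = 1, μ(11) = -1, μ(13) = -1, μ(14) = 1, μ(15) = 1, μ(17) = -1, μ(19) = -1, μ(21) = 1, μ(22) = 1, μ(23) = -1, μ(26) = 1, μ(29) = -1, μ(30) = -1, μ(31) = -1, μ(33) = 1, μ(34) = 1, μ(35) = 1, μ(37) = -1, μ(38) = 1, μ(39) = 1, μ(41) = -1, μ(42) = -1, μ(43) = -1, μ(46) = 1, μ(47) = -1, μ(51) = 1, μ(53) = -1, μ(55) = 1, μ(57) = 1, μ(58) = 1, μ(59) = -1, μ(61) = -1, μ(62) = 1, μ(65) = 1, μ(66) = -1, μ(67) = -1, μ(69) = 1, μ(70) = -1, μ(71) = -1, μ(73) = -1, μ(74) = 1, μ(77) = 1, μ(78) = -1, μ(79) = -1, μ(82) = 1, μ(83) = -1, μ(85) = 1, μ(86) = 1, μ(87) = 1, μ(89) = -1, μ(91) = 1, μ(93) = 1, μ(94) = 1, μ(95) = 1, μ(97) = -1, μ(101) = -1, μ(102) = -1, μ(103) = -1, μ(105) = -1, μ(106) = 1, μ(107) = -1, μ(109) = -1, μ(110) = -1, μ(111) = 1, μ(113) = -1, μ(114) = -1, μ(115) = 1, μ(118) = 1, μ(119) = 1, μ(122) = 1, μ(123) = 1, μ(127) = -1, μ(129) = 1, μ(130) = -1, μ(131) = -1, μ(133) = 1, μ(134) = 1, with μ = 0 on non-squarefree integers. Summing μ(k)/k for k where μ(k) ≠ 0 gives 1798157260399775266990045811129040783798487774562/262948239526313870385685898536205956450305483726315 ≈ 0.0068. (PNT ⟺ this sum → 0 as n → ∞.)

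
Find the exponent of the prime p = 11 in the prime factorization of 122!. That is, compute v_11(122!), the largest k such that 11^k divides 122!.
v_11(122!) = 12

Legendre's formula: v_p(n!) = Σ_{k ≥ 1} ⌊n / p^k⌋. For p = 11, n = 122, the terms are:
  ⌊122/11^1⌋ = ⌊122/11⌋ = 11
  ⌊122/11^2⌋ = ⌊122/121⌋ = 1
(the next term ⌊122/11^3⌋ = 0, terminating the sum). Summing: v_11(122!) = 11 + 1 = 12.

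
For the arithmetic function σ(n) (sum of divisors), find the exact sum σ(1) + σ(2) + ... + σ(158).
Σ_{n ≤ 158} σ(n) = 20560

Compute σ(n) for each 1 ≤ n ≤ 158: σ(1) = 1, σ(2) = 3, σ(3) = 4, σ(4) = 7, σ(5) = 6, σ(6) = 12, σ(7) = 8, σ(8) = 15, σ(9) = 13, σ(10) = 18, σ(11) = 12, σ(12) = 28, σ(13) = 14, σ(14) = 24, σ(15) = 24, σ(16) = 31, σ(17) = 18, σ(18) = 39, σ(19) = 20, σ(20) = 42, σ(21) = 32, σ(22) = 36, σ(23) = 24, σ(24) = 60, σ(25) = 31, σ(26) = 42, σ(27) = 40, σ(28) = 56, σ(29) = 30, σ(30) = 72, σ(31) = 32, σ(32) = 63, σ(33) = 48, σ(34) = 54, σ(35) = 48, σ(36) = 91, σ(37) = 38, σ(38) = 60, σ(39) = 56, σ(40) = 90, σ(41) = 42, σ(42) = 96, σ(43) = 44, σ(44) = 84, σ(45) = 78, σ(46) = 72, σ(47) = 48, σ(48) = 124, σ(49) = 57, σ(50) = 93, σ(51) = 72, σ(52) = 98, σ(53) = 54, σ(54) = 120, σ(55) = 72, σ(56) = 120, σ(57) = 80, σ(58) = 90, σ(59) = 60, σ(60) = 168, σ(61) = 62, σ(62) = 96, σ(63) = 104, σ(64) = 127, σ(65) = 84, σ(66) = 144, σ(67) = 68, σ(68) = 126, σ(69) = 96, σ(70) = 144, σ(71) = 72, σ(72) = 195, σ(73) = 74, σ(74) = 114, σ(75) = 124, σ(76) = 140, σ(77) = 96, σ(78) = 168, σ(79) = 80, σ(80) = 186, σ(81) = 121, σ(82) = 126, σ(83) = 84, σ(84) = 224, σ(85) = 108, σ(86) = 132, σ(87) = 120, σ(88) = 180, σ(89) = 90, σ(90) = 234, σ(91) = 112, σ(92) = 168, σ(93) = 128, σ(94) = 144, σ(95) = 120, σ(96) = 252, σ(97) = 98, σ(98) = 171, σ(99) = 156, σ(100) = 217, σ(101) = 102, σ(102) = 216, σ(103) = 104, σ(104) = 210, σ(105) = 192, σ(106) = 162, σ(107) = 108, σ(108) = 280, σ(109) = 110, σ(110) = 216, σ(111) = 152, σ(112) = 248, σ(113) = 114, σ(114) = 240, σ(115) = 144, σ(116) = 210, σ(117) = 182, σ(118) = 180, σ(119) = 144, σ(120) = 360, σ(121) = 133, σ(122) = 186, σ(123) = 168, σ(124) = 224, σ(125) = 156, σ(126) = 312, σ(127) = 128, σ(128) = 255, σ(129) = 176, σ(130) = 252, σ(131) = 132, σ(132) = 336, σ(133) = 160, σ(134) = 204, σ(135) = 240, σ(136) = 270, σ(137) = 138, σ(138) = 288, σ(139) = 140, σ(140) = 336, σ(141) = 192, σ(142) = 216, σ(143) = 168, σ(144) = 403, σ(145) = 180, σ(146) = 222, σ(147) = 228, σ(148) = 266, σ(149) = 150, σ(150) = 372, σ(151) = 152, σ(152) = 300, σ(153) = 234, σ(154) = 288, σ(155) = 192, σ(156) = 392, σ(157) = 158, σ(158) = 240. Summing all 158 values: 20560. (Average order: Σ_{n ≤ x} σ(n) ~ (π²/12) x². For x = 158, (π²/12)·158² ≈ 20532.07.)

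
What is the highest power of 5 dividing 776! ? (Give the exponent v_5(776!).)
v_5(776!) = 193

Legendre's formula: v_p(n!) = Σ_{k ≥ 1} ⌊n / p^k⌋. For p = 5, n = 776, the terms are:
  ⌊776/5^1⌋ = ⌊776/5⌋ = 155
  ⌊776/5^2⌋ = ⌊776/25⌋ = 31
  ⌊776/5^3⌋ = ⌊776/125⌋ = 6
  ⌊776/5^4⌋ = ⌊776/625⌋ = 1
(the next term ⌊776/5^5⌋ = 0, terminating the sum). Summing: v_5(776!) = 155 + 31 + 6 + 1 = 193.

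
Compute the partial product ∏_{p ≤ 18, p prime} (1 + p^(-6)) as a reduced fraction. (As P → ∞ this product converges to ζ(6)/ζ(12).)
∏ = 37082050739665581555281/36458868890141886060873

The primes p ≤ 18 are [2, 3, 5, 7, 11, 13, 17]. For each, (1 + 1/p^6) = (p^6 + 1)/p^6. Multiplying these fractions over p ∈ [2, 3, 5, 7, 11, 13, 17] gives 37082050739665581555281/36458868890141886060873. (In the limit P → ∞ this tends to ζ(6)/ζ(12).)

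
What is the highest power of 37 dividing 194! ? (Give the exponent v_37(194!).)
v_37(194!) = 5

Legendre's formula: v_p(n!) = Σ_{k ≥ 1} ⌊n / p^k⌋. For p = 37, n = 194, the terms are:
  ⌊194/37^1⌋ = ⌊194/37⌋ = 5
(the next term ⌊194/37^2⌋ = 0, terminating the sum). Summing: v_37(194!) = 5 = 5.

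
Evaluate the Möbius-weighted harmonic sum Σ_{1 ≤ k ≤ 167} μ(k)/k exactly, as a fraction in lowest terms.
Σ μ(k)/k = 3320595668723936105212130194759121950701456962705503856339925674/481473710367991963528473107950567214598209565303106537707981745635

Values of μ(k) for 1 ≤ k ≤ 167: μ(1) = 1, μ(2) = -1, μ(3) = -1, μ(5) = -1, μ(6) = 1, μ(7) = -1, μ(10) = 1, μ(11) = -1, μ(13) = -1, μ(14) = 1, μ(15) = 1, μ(17) = -1, μ(19) = -1, μ(21) = 1, μ(22) = 1, μ(23) = -1, μ(26) = 1, μ(29) = -1, μ(30) = -1, μ(31) = -1, μ(33) = 1, μ(34) = 1, μ(35) = 1, μ(37) = -1, μ(38) = 1, μ(39) = 1, μ(41) = -1, μ(42) = -1, μ(43) = -1, μ(46) = 1, μ(47) = -1, μ(51) = 1, μ(53) = -1, μ(55) = 1, μ(57) = 1, μ(58) = 1, μ(59) = -1, μ(61) = -1, μ(62) = 1, μ(65) = 1, μ(66) = -1, μ(67) = -1, μ(69) = 1, μ(70) = -1, μ(71) = -1, μ(73) = -1, μ(74) = 1, μ(77) = 1, μ(78) = -1, μ(79) = -1, μ(82) = 1, μ(83) = -1, μ(85) = 1, μ(86) = 1, μ(87) = 1, μ(89) = -1, μ(91) = 1, μ(93) = 1, μ(94) = 1, μ(95) = 1, μ(97) = -1, μ(101) = -1, μ(102) = -1, μ(103) = -1, μ(105) = -1, μ(106) = 1, μ(107) = -1, μ(109) = -1, μ(110) = -1, μ(111) = 1, μ(113) = -1, μ(114) = -1, μ(115) = 1, μ(118) = 1, μ(119) = 1, μ(122) = 1, μ(123) = 1, μ(127) = -1, μ(129) = 1, μ(130) = -1, μ(131) = -1, μ(133) = 1, μ(134) = 1, μ(137) = -1, μ(138) = -1, μ(139) = -1, μ(141) = 1, μ(142) = 1, μ(143) = 1, μ(145) = 1, μ(146) = 1, μ(149) = -1, μ(151) = -1, μ(154) = -1, μ(155) = 1, μ(157) = -1, μ(158) = 1, μ(159) = 1, μ(161) = 1, μ(163) = -1, μ(165) = -1, μ(166) = 1, μ(167) = -1, with μ = 0 on non-squarefree integers. Summing μ(k)/k for k where μ(k) ≠ 0 gives 3320595668723936105212130194759121950701456962705503856339925674/481473710367991963528473107950567214598209565303106537707981745635 ≈ 0.0069. (PNT ⟺ this sum → 0 as n → ∞.)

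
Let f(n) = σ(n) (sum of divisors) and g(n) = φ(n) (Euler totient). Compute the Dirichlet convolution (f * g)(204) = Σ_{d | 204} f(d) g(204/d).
(σ * φ)(204) = 2448

Divisors of 204: [1, 2, 3, 4, 6, 12, 17, 34, 51, 68, 102, 204]. For each d | 204:
  d = 1: σ(1) · φ(204/1) = 1 · 64 = 64
  d = 2: σ(2) · φ(204/2) = 3 · 32 = 96
  d = 3: σ(3) · φ(204/3) = 4 · 32 = 128
  d = 4: σ(4) · φ(204/4) = 7 · 32 = 224
  d = 6: σ(6) · φ(204/6) = 12 · 16 = 192
  d = 12: σ(12) · φ(204/12) = 28 · 16 = 448
  d = 17: σ(17) · φ(204/17) = 18 · 4 = 72
  d = 34: σ(34) · φ(204/34) = 54 · 2 = 108
  d = 51: σ(51) · φ(204/51) = 72 · 2 = 144
  d = 68: σ(68) · φ(204/68) = 126 · 2 = 252
  d = 102: σ(102) · φ(204/102) = 216 · 1 = 216
  d = 204: σ(204) · φ(204/204) = 504 · 1 = 504
Summing: (σ * φ)(204) = 64 + 96 + 128 + 224 + 192 + 448 + 72 + 108 + 144 + 252 + 216 + 504 = 2448.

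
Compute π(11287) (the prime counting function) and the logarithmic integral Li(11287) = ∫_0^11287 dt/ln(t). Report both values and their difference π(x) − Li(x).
π(11287) = 1365;  Li(11287) ≈ 1384.94;  π(x) − Li(x) ≈ -19.94.

Direct count of primes ≤ 11287 gives π(11287) = 1365. Numerical evaluation of the logarithmic integral gives Li(11287) ≈ 1384.94. The difference π(x) − Li(x) ≈ -19.94 is typically negative for small/moderate x (Li(x) overestimates), though Littlewood's theorem shows this sign changes infinitely often.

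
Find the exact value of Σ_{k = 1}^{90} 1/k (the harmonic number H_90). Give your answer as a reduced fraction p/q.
H_90 = 3653182778990767589396015372875328285861/718766754945489455304472257065075294400

Direct summation: H_90 = 1 + 1/2 + ... + 1/90. The least common denominator is lcm(1, ..., 90) = 718766754945489455304472257065075294400; over this denominator the numerator is 718766754945489455304472257065075294400 + 359383377472744727652236128532537647200 + 239588918315163151768157419021691764800 + 179691688736372363826118064266268823600 + 143753350989097891060894451413015058880 + 119794459157581575884078709510845882400 + 102680964992212779329210322437867899200 + 89845844368186181913059032133134411800 + 79862972771721050589385806340563921600 + 71876675494548945530447225706507529440 + 65342432267771768664042932460461390400 + 59897229578790787942039354755422941200 + 55289750380422265792651712081928868800 + 51340482496106389664605161218933949600 + 47917783663032630353631483804338352960 + 44922922184093090956529516066567205900 + 42280397349734673841439544533239723200 + 39931486385860525294692903170281960800 + 37829829207657339752866960898161857600 + 35938337747274472765223612853253764720 + 34226988330737593109736774145955966400 + 32671216133885884332021466230230695200 + 31250728475890845882803141611525012800 + 29948614789395393971019677377711470600 + 28750670197819578212178890282603011776 + 27644875190211132896325856040964434400 + 26620990923907016863128602113521307200 + 25670241248053194832302580609466974800 + 24785060515361705355326629553968113600 + 23958891831516315176815741902169176480 + 23186024353080305009821685711776622400 + 22461461092046545478264758033283602950 + 21780810755923922888014310820153796800 + 21140198674867336920719772266619861600 + 20536192998442555865842064487573579840 + 19965743192930262647346451585140980400 + 19426128512040255548769520461218251200 + 18914914603828669876433480449080928800 + 18429916793474088597550570693976289600 + 17969168873637236382611806426626882360 + 17530896462085108665962737977196958400 + 17113494165368796554868387072977983200 + 16715505928964871053592378071280820800 + 16335608066942942166010733115115347600 + 15972594554344210117877161268112784320 + 15625364237945422941401570805762506400 + 15292909679691265006478133129044155200 + 14974307394697696985509838688855735300 + 14668709284601825618458617491123985600 + 14375335098909789106089445141301505888 + 14093465783244891280479848177746574400 + 13822437595105566448162928020482217200 + 13561636885763951986876835038963684800 + 13310495461953508431564301056760653600 + 13068486453554353732808586492092278080 + 12835120624026597416151290304733487400 + 12609943069219113250955653632720619200 + 12392530257680852677663314776984056800 + 12182487371957448394991055204492801600 + 11979445915758157588407870951084588240 + 11783061556483433693515938640411070400 + 11593012176540152504910842855888311200 + 11408996110245864369912258048651988800 + 11230730546023272739132379016641801475 + 11057950076084453158530342416385773760 + 10890405377961961444007155410076898400 + 10727862014111782914992123239777243200 + 10570099337433668460359886133309930800 + 10416909491963615294267713870508337600 + 10268096499221277932921032243786789920 + 10123475421767457116964397986832046400 + 9982871596465131323673225792570490200 + 9846119930760129524718798041987332800 + 9713064256020127774384760230609125600 + 9583556732606526070726296760867670592 + 9457457301914334938216740224540464400 + 9334633181110252666291847494351627200 + 9214958396737044298775285346988144800 + 9098313353740372851955345026140193600 + 8984584436818618191305903213313441180 + 8873663641302338954376200704507102400 + 8765448231042554332981368988598479200 + 8659840421029993437403280205603316800 + 8556747082684398277434193536488991600 + 8456079469946934768287908906647944640 + 8357752964482435526796189035640410400 + 8261686838453901785108876517989371200 + 8167804033471471083005366557557673800 + 8076030954443701744994070304101969600 + 7986297277172105058938580634056392160 = 3653182778990767589396015372875328285861, so H_90 = 3653182778990767589396015372875328285861/718766754945489455304472257065075294400 (already in lowest terms) ≈ 5.08257. (The PNT-adjacent estimate ln(90) + γ ≈ 5.07703 matches within O(1/n).)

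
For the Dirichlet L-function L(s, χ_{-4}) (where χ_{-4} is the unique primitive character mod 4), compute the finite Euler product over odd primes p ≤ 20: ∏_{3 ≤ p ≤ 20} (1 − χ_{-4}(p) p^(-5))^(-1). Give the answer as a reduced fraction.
∏ = 8959395755957897476417566375/8993950909687588250159808512

The odd primes p ≤ 20 are [3, 5, 7, 11, 13, 17, 19]. For each, χ(p) = 1 if p ≡ 1 mod 4, χ(p) = −1 if p ≡ 3 mod 4. Taking (1 − χ(p)/p^5)^(-1) = p^5/(p^5 − χ(p)): (1 − (-1)/3^5)^(-1) · (1 − (1)/5^5)^(-1) · (1 − (-1)/7^5)^(-1) · (1 − (-1)/11^5)^(-1) · (1 − (1)/13^5)^(-1) · (1 − (1)/17^5)^(-1) · (1 − (-1)/19^5)^(-1) = 8959395755957897476417566375/8993950909687588250159808512.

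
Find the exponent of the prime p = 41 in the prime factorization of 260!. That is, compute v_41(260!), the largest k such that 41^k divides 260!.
v_41(260!) = 6

Legendre's formula: v_p(n!) = Σ_{k ≥ 1} ⌊n / p^k⌋. For p = 41, n = 260, the terms are:
  ⌊260/41^1⌋ = ⌊260/41⌋ = 6
(the next term ⌊260/41^2⌋ = 0, terminating the sum). Summing: v_41(260!) = 6 = 6.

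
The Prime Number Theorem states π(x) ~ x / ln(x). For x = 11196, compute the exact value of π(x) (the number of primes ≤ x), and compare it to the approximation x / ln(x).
π(11196) = 1355;  x/ln(x) ≈ 1200.86;  relative error ≈ 11.38%.

Directly count primes up to 11196: π(11196) = 1355. The PNT approximation gives 11196/ln(11196) ≈ 11196/9.32331 ≈ 1200.86. Relative error (π(x) − x/ln(x)) / π(x) ≈ 11.38%; the approximation is known to undercount slightly (Li(x) is a better estimate).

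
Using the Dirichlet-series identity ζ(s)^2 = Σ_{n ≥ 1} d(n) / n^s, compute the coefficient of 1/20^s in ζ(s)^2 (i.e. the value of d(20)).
d(20) = 6

ζ(s)^2 = (Σ 1/m^s)(Σ 1/k^s). The coefficient of 1/n^s in the product is the number of ordered pairs (m, k) with mk = n, which equals d(n). For n = 20, divisors are [1, 2, 4, 5, 10, 20], so d(20) = 6.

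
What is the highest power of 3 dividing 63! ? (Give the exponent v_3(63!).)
v_3(63!) = 30

Legendre's formula: v_p(n!) = Σ_{k ≥ 1} ⌊n / p^k⌋. For p = 3, n = 63, the terms are:
  ⌊63/3^1⌋ = ⌊63/3⌋ = 21
  ⌊63/3^2⌋ = ⌊63/9⌋ = 7
  ⌊63/3^3⌋ = ⌊63/27⌋ = 2
(the next term ⌊63/3^4⌋ = 0, terminating the sum). Summing: v_3(63!) = 21 + 7 + 2 = 30.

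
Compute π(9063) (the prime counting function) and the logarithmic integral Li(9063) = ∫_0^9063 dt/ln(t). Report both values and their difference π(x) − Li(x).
π(9063) = 1126;  Li(9063) ≈ 1143.87;  π(x) − Li(x) ≈ -17.87.

Direct count of primes ≤ 9063 gives π(9063) = 1126. Numerical evaluation of the logarithmic integral gives Li(9063) ≈ 1143.87. The difference π(x) − Li(x) ≈ -17.87 is typically negative for small/moderate x (Li(x) overestimates), though Littlewood's theorem shows this sign changes infinitely often.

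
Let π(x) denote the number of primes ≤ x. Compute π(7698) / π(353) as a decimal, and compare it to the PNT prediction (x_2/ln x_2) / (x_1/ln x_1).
π(7698)/π(353) = 976/71 ≈ 13.7465;  PNT prediction ≈ 14.2962.

π(353) = 71 and π(7698) = 976, so π(7698)/π(353) ≈ 13.7465. The PNT-predicted ratio is (7698/ln(7698)) / (353/ln(353)) ≈ 14.2962. The two agree to within a few percent, as expected.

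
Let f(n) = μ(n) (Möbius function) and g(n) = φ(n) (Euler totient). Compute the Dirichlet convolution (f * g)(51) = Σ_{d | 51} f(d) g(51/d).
(μ * φ)(51) = 15

Divisors of 51: [1, 3, 17, 51]. For each d | 51:
  d = 1: μ(1) · φ(51/1) = 1 · 32 = 32
  d = 3: μ(3) · φ(51/3) = -1 · 16 = -16
  d = 17: μ(17) · φ(51/17) = -1 · 2 = -2
  d = 51: μ(51) · φ(51/51) = 1 · 1 = 1
Summing: (μ * φ)(51) = 32 + -16 + -2 + 1 = 15.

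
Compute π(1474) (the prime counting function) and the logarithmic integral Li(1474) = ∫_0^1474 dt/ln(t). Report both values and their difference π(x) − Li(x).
π(1474) = 233;  Li(1474) ≈ 244.25;  π(x) − Li(x) ≈ -11.25.

Direct count of primes ≤ 1474 gives π(1474) = 233. Numerical evaluation of the logarithmic integral gives Li(1474) ≈ 244.25. The difference π(x) − Li(x) ≈ -11.25 is typically negative for small/moderate x (Li(x) overestimates), though Littlewood's theorem shows this sign changes infinitely often.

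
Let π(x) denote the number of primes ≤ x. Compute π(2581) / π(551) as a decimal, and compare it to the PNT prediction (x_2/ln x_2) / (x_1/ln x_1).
π(2581)/π(551) = 376/101 ≈ 3.7228;  PNT prediction ≈ 3.7635.

π(551) = 101 and π(2581) = 376, so π(2581)/π(551) ≈ 3.7228. The PNT-predicted ratio is (2581/ln(2581)) / (551/ln(551)) ≈ 3.7635. The two agree to within a few percent, as expected.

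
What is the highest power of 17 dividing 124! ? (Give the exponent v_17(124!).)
v_17(124!) = 7

Legendre's formula: v_p(n!) = Σ_{k ≥ 1} ⌊n / p^k⌋. For p = 17, n = 124, the terms are:
  ⌊124/17^1⌋ = ⌊124/17⌋ = 7
(the next term ⌊124/17^2⌋ = 0, terminating the sum). Summing: v_17(124!) = 7 = 7.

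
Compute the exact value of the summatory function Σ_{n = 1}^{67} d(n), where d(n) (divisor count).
Σ_{n ≤ 67} d(n) = 294

Compute d(n) for each 1 ≤ n ≤ 67: d(1) = 1, d(2) = 2, d(3) = 2, d(4) = 3, d(5) = 2, d(6) = 4, d(7) = 2, d(8) = 4, d(9) = 3, d(10) = 4, d(11) = 2, d(12) = 6, d(13) = 2, d(14) = 4, d(15) = 4, d(16) = 5, d(17) = 2, d(18) = 6, d(19) = 2, d(20) = 6, d(21) = 4, d(22) = 4, d(23) = 2, d(24) = 8, d(25) = 3, d(26) = 4, d(27) = 4, d(28) = 6, d(29) = 2, d(30) = 8, d(31) = 2, d(32) = 6, d(33) = 4, d(34) = 4, d(35) = 4, d(36) = 9, d(37) = 2, d(38) = 4, d(39) = 4, d(40) = 8, d(41) = 2, d(42) = 8, d(43) = 2, d(44) = 6, d(45) = 6, d(46) = 4, d(47) = 2, d(48) = 10, d(49) = 3, d(50) = 6, d(51) = 4, d(52) = 6, d(53) = 2, d(54) = 8, d(55) = 4, d(56) = 8, d(57) = 4, d(58) = 4, d(59) = 2, d(60) = 12, d(61) = 2, d(62) = 4, d(63) = 6, d(64) = 7, d(65) = 4, d(66) = 8, d(67) = 2. Summing all 67 values: 294. (Dirichlet's divisor formula: Σ_{n ≤ x} d(n) = x ln(x) + (2γ − 1) x + O(√x). For x = 67, the asymptotic estimate is ≈ 292.06.)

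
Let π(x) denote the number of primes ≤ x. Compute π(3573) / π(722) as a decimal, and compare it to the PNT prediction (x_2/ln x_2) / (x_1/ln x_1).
π(3573)/π(722) = 500/128 ≈ 3.9062;  PNT prediction ≈ 3.9814.

π(722) = 128 and π(3573) = 500, so π(3573)/π(722) ≈ 3.9062. The PNT-predicted ratio is (3573/ln(3573)) / (722/ln(722)) ≈ 3.9814. The two agree to within a few percent, as expected.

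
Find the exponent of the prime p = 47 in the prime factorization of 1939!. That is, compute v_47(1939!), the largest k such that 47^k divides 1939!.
v_47(1939!) = 41

Legendre's formula: v_p(n!) = Σ_{k ≥ 1} ⌊n / p^k⌋. For p = 47, n = 1939, the terms are:
  ⌊1939/47^1⌋ = ⌊1939/47⌋ = 41
(the next term ⌊1939/47^2⌋ = 0, terminating the sum). Summing: v_47(1939!) = 41 = 41.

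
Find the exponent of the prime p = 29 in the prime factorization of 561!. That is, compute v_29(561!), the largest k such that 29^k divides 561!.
v_29(561!) = 19

Legendre's formula: v_p(n!) = Σ_{k ≥ 1} ⌊n / p^k⌋. For p = 29, n = 561, the terms are:
  ⌊561/29^1⌋ = ⌊561/29⌋ = 19
(the next term ⌊561/29^2⌋ = 0, terminating the sum). Summing: v_29(561!) = 19 = 19.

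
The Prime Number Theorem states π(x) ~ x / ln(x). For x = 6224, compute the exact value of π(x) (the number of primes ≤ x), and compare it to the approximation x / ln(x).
π(6224) = 810;  x/ln(x) ≈ 712.44;  relative error ≈ 12.04%.

Directly count primes up to 6224: π(6224) = 810. The PNT approximation gives 6224/ln(6224) ≈ 6224/8.73617 ≈ 712.44. Relative error (π(x) − x/ln(x)) / π(x) ≈ 12.04%; the approximation is known to undercount slightly (Li(x) is a better estimate).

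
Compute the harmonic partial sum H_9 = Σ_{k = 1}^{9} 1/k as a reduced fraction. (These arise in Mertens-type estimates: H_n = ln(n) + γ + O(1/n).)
H_9 = 7129/2520

Direct summation: H_9 = 1 + 1/2 + ... + 1/9. The least common denominator is lcm(1, ..., 9) = 2520; over this denominator the numerator is 2520 + 1260 + 840 + 630 + 504 + 420 + 360 + 315 + 280 = 7129, so H_9 = 7129/2520 (already in lowest terms) ≈ 2.82897. (The PNT-adjacent estimate ln(9) + γ ≈ 2.77444 matches within O(1/n).)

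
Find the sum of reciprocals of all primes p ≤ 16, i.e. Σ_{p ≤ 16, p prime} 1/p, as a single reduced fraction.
Σ 1/p = 40361/30030

π(16) = 6, so the primes ≤ 16 are [2, 3, 5, 7, 11, 13]. Summing 1/p over these primes: 40361/30030 ≈ 1.3440. Mertens estimate ln ln(16) + 0.2615 ≈ 1.2813.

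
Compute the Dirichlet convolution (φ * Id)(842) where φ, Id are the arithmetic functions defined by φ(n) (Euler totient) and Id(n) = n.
(φ * Id)(842) = 2523

Divisors of 842: [1, 2, 421, 842]. For each d | 842:
  d = 1: φ(1) · Id(842/1) = 1 · 842 = 842
  d = 2: φ(2) · Id(842/2) = 1 · 421 = 421
  d = 421: φ(421) · Id(842/421) = 420 · 2 = 840
  d = 842: φ(842) · Id(842/842) = 420 · 1 = 420
Summing: (φ * Id)(842) = 842 + 421 + 840 + 420 = 2523.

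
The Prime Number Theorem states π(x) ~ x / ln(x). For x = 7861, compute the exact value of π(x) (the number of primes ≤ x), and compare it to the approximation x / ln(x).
π(7861) = 992;  x/ln(x) ≈ 876.40;  relative error ≈ 11.65%.

Directly count primes up to 7861: π(7861) = 992. The PNT approximation gives 7861/ln(7861) ≈ 7861/8.96967 ≈ 876.40. Relative error (π(x) − x/ln(x)) / π(x) ≈ 11.65%; the approximation is known to undercount slightly (Li(x) is a better estimate).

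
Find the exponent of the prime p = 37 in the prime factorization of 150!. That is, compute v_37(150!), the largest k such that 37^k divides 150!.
v_37(150!) = 4

Legendre's formula: v_p(n!) = Σ_{k ≥ 1} ⌊n / p^k⌋. For p = 37, n = 150, the terms are:
  ⌊150/37^1⌋ = ⌊150/37⌋ = 4
(the next term ⌊150/37^2⌋ = 0, terminating the sum). Summing: v_37(150!) = 4 = 4.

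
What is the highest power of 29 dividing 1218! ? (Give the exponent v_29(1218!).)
v_29(1218!) = 43

Legendre's formula: v_p(n!) = Σ_{k ≥ 1} ⌊n / p^k⌋. For p = 29, n = 1218, the terms are:
  ⌊1218/29^1⌋ = ⌊1218/29⌋ = 42
  ⌊1218/29^2⌋ = ⌊1218/841⌋ = 1
(the next term ⌊1218/29^3⌋ = 0, terminating the sum). Summing: v_29(1218!) = 42 + 1 = 43.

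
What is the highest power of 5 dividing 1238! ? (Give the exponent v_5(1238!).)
v_5(1238!) = 306

Legendre's formula: v_p(n!) = Σ_{k ≥ 1} ⌊n / p^k⌋. For p = 5, n = 1238, the terms are:
  ⌊1238/5^1⌋ = ⌊1238/5⌋ = 247
  ⌊1238/5^2⌋ = ⌊1238/25⌋ = 49
  ⌊1238/5^3⌋ = ⌊1238/125⌋ = 9
  ⌊1238/5^4⌋ = ⌊1238/625⌋ = 1
(the next term ⌊1238/5^5⌋ = 0, terminating the sum). Summing: v_5(1238!) = 247 + 49 + 9 + 1 = 306.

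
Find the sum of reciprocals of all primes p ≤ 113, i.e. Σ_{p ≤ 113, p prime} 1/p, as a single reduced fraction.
Σ 1/p = 58472171373748331322981543916880425472323867753/31610054640417607788145206291543662493274686990

π(113) = 30, so the primes ≤ 113 are [2, 3, 5, 7, 11, 13, 17, 19, 23, 29, 31, 37, 41, 43, 47, 53, 59, 61, 67, 71, 73, 79, 83, 89, 97, 101, 103, 107, 109, 113]. Summing 1/p over these primes: 58472171373748331322981543916880425472323867753/31610054640417607788145206291543662493274686990 ≈ 1.8498. Mertens estimate ln ln(113) + 0.2615 ≈ 1.8149.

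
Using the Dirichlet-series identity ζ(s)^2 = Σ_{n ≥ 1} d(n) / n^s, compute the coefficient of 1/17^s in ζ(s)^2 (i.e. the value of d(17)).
d(17) = 2

ζ(s)^2 = (Σ 1/m^s)(Σ 1/k^s). The coefficient of 1/n^s in the product is the number of ordered pairs (m, k) with mk = n, which equals d(n). For n = 17, divisors are [1, 17], so d(17) = 2.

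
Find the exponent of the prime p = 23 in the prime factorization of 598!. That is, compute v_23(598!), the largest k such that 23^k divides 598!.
v_23(598!) = 27

Legendre's formula: v_p(n!) = Σ_{k ≥ 1} ⌊n / p^k⌋. For p = 23, n = 598, the terms are:
  ⌊598/23^1⌋ = ⌊598/23⌋ = 26
  ⌊598/23^2⌋ = ⌊598/529⌋ = 1
(the next term ⌊598/23^3⌋ = 0, terminating the sum). Summing: v_23(598!) = 26 + 1 = 27.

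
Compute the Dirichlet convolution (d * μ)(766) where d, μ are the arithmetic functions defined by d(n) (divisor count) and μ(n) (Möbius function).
(d * μ)(766) = 1

Divisors of 766: [1, 2, 383, 766]. For each d | 766:
  d = 1: d(1) · μ(766/1) = 1 · 1 = 1
  d = 2: d(2) · μ(766/2) = 2 · -1 = -2
  d = 383: d(383) · μ(766/383) = 2 · -1 = -2
  d = 766: d(766) · μ(766/766) = 4 · 1 = 4
Summing: (d * μ)(766) = 1 + -2 + -2 + 4 = 1.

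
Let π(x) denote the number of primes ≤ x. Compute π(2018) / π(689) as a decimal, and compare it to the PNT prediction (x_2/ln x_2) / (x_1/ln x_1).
π(2018)/π(689) = 306/124 ≈ 2.4677;  PNT prediction ≈ 2.5153.

π(689) = 124 and π(2018) = 306, so π(2018)/π(689) ≈ 2.4677. The PNT-predicted ratio is (2018/ln(2018)) / (689/ln(689)) ≈ 2.5153. The two agree to within a few percent, as expected.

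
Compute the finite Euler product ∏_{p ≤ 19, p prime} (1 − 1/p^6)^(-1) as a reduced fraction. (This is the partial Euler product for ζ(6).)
∏ = 99475806666511821483705625/97780003061374251090837504

The primes p ≤ 19 are [2, 3, 5, 7, 11, 13, 17, 19]. For each prime, (1 − 1/p^6)^(-1) = p^6 / (p^6 − 1). The product is (1 − 1/2^6)^(-1), (1 − 1/3^6)^(-1), (1 − 1/5^6)^(-1), (1 − 1/7^6)^(-1), (1 − 1/11^6)^(-1), (1 − 1/13^6)^(-1), (1 − 1/17^6)^(-1), (1 − 1/19^6)^(-1) = ∏ p^6 / (p^6 − 1) = 99475806666511821483705625/97780003061374251090837504.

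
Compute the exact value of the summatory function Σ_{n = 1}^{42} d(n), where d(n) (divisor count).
Σ_{n ≤ 42} d(n) = 168

Compute d(n) for each 1 ≤ n ≤ 42: d(1) = 1, d(2) = 2, d(3) = 2, d(4) = 3, d(5) = 2, d(6) = 4, d(7) = 2, d(8) = 4, d(9) = 3, d(10) = 4, d(11) = 2, d(12) = 6, d(13) = 2, d(14) = 4, d(15) = 4, d(16) = 5, d(17) = 2, d(18) = 6, d(19) = 2, d(20) = 6, d(21) = 4, d(22) = 4, d(23) = 2, d(24) = 8, d(25) = 3, d(26) = 4, d(27) = 4, d(28) = 6, d(29) = 2, d(30) = 8, d(31) = 2, d(32) = 6, d(33) = 4, d(34) = 4, d(35) = 4, d(36) = 9, d(37) = 2, d(38) = 4, d(39) = 4, d(40) = 8, d(41) = 2, d(42) = 8. Summing all 42 values: 168. (Dirichlet's divisor formula: Σ_{n ≤ x} d(n) = x ln(x) + (2γ − 1) x + O(√x). For x = 42, the asymptotic estimate is ≈ 163.47.)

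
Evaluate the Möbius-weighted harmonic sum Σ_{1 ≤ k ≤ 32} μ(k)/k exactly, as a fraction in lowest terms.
Σ μ(k)/k = -4193929329/66853496710

Values of μ(k) for 1 ≤ k ≤ 32: μ(1) = 1, μ(2) = -1, μ(3) = -1, μ(5) = -1, μ(6) = 1, μ(7) = -1, μ(10) = 1, μ(11) = -1, μ(13) = -1, μ(14) = 1, μ(15) = 1, μ(17) = -1, μ(19) = -1, μ(21) = 1, μ(22) = 1, μ(23) = -1, μ(26) = 1, μ(29) = -1, μ(30) = -1, μ(31) = -1, with μ = 0 on non-squarefree integers. Summing μ(k)/k for k where μ(k) ≠ 0 gives -4193929329/66853496710 ≈ -0.0627. (PNT ⟺ this sum → 0 as n → ∞.)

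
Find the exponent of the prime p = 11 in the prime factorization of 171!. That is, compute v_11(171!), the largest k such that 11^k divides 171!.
v_11(171!) = 16

Legendre's formula: v_p(n!) = Σ_{k ≥ 1} ⌊n / p^k⌋. For p = 11, n = 171, the terms are:
  ⌊171/11^1⌋ = ⌊171/11⌋ = 15
  ⌊171/11^2⌋ = ⌊171/121⌋ = 1
(the next term ⌊171/11^3⌋ = 0, terminating the sum). Summing: v_11(171!) = 15 + 1 = 16.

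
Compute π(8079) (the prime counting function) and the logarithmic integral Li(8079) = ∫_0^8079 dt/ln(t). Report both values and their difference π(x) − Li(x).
π(8079) = 1014;  Li(8079) ≈ 1035.20;  π(x) − Li(x) ≈ -21.20.

Direct count of primes ≤ 8079 gives π(8079) = 1014. Numerical evaluation of the logarithmic integral gives Li(8079) ≈ 1035.20. The difference π(x) − Li(x) ≈ -21.20 is typically negative for small/moderate x (Li(x) overestimates), though Littlewood's theorem shows this sign changes infinitely often.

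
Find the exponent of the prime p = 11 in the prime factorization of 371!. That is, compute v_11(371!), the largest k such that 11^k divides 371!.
v_11(371!) = 36

Legendre's formula: v_p(n!) = Σ_{k ≥ 1} ⌊n / p^k⌋. For p = 11, n = 371, the terms are:
  ⌊371/11^1⌋ = ⌊371/11⌋ = 33
  ⌊371/11^2⌋ = ⌊371/121⌋ = 3
(the next term ⌊371/11^3⌋ = 0, terminating the sum). Summing: v_11(371!) = 33 + 3 = 36.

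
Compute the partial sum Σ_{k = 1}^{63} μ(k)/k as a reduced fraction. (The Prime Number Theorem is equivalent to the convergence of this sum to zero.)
Σ μ(k)/k = 1874648830674470878723/117288381359406970983270

Values of μ(k) for 1 ≤ k ≤ 63: μ(1) = 1, μ(2) = -1, μ(3) = -1, μ(5) = -1, μ(6) = 1, μ(7) = -1, μ(10) = 1, μ(11) = -1, μ(13) = -1, μ(14) = 1, μ(15) = 1, μ(17) = -1, μ(19) = -1, μ(21) = 1, μ(22) = 1, μ(23) = -1, μ(26) = 1, μ(29) = -1, μ(30) = -1, μ(31) = -1, μ(33) = 1, μ(34) = 1, μ(35) = 1, μ(37) = -1, μ(38) = 1, μ(39) = 1, μ(41) = -1, μ(42) = -1, μ(43) = -1, μ(46) = 1, μ(47) = -1, μ(51) = 1, μ(53) = -1, μ(55) = 1, μ(57) = 1, μ(58) = 1, μ(59) = -1, μ(61) = -1, μ(62) = 1, with μ = 0 on non-squarefree integers. Summing μ(k)/k for k where μ(k) ≠ 0 gives 1874648830674470878723/117288381359406970983270 ≈ 0.0160. (PNT ⟺ this sum → 0 as n → ∞.)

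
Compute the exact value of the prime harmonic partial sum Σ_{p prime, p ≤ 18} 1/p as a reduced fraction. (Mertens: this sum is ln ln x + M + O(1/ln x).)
Σ 1/p = 716167/510510

π(18) = 7, so the primes ≤ 18 are [2, 3, 5, 7, 11, 13, 17]. Summing 1/p over these primes: 716167/510510 ≈ 1.4028. Mertens estimate ln ln(18) + 0.2615 ≈ 1.3229.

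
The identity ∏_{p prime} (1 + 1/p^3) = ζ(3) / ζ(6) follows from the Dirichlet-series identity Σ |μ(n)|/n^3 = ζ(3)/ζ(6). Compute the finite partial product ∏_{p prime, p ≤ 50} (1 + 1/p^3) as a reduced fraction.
∏ = 8015182591485824614015950466842624/6783810016842653083409665472454505

The primes p ≤ 50 are [2, 3, 5, 7, 11, 13, 17, 19, 23, 29, 31, 37, 41, 43, 47]. For each, (1 + 1/p^3) = (p^3 + 1)/p^3. Multiplying these fractions over p ∈ [2, 3, 5, 7, 11, 13, 17, 19, 23, 29, 31, 37, 41, 43, 47] gives 8015182591485824614015950466842624/6783810016842653083409665472454505. (In the limit P → ∞ this tends to ζ(3)/ζ(6).)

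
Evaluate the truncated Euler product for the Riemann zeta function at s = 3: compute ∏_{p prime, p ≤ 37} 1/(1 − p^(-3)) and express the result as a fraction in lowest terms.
∏ = 10604865228312139577609245/8822952261265821355966464

The primes p ≤ 37 are [2, 3, 5, 7, 11, 13, 17, 19, 23, 29, 31, 37]. For each prime, (1 − 1/p^3)^(-1) = p^3 / (p^3 − 1). The product is (1 − 1/2^3)^(-1), (1 − 1/3^3)^(-1), (1 − 1/5^3)^(-1), (1 − 1/7^3)^(-1), (1 − 1/11^3)^(-1), (1 − 1/13^3)^(-1), (1 − 1/17^3)^(-1), (1 − 1/19^3)^(-1), (1 − 1/23^3)^(-1), (1 − 1/29^3)^(-1), (1 − 1/31^3)^(-1), (1 − 1/37^3)^(-1) = ∏ p^3 / (p^3 − 1) = 10604865228312139577609245/8822952261265821355966464.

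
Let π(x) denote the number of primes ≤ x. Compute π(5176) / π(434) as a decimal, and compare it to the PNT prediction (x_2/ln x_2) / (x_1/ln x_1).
π(5176)/π(434) = 689/84 ≈ 8.2024;  PNT prediction ≈ 8.4694.

π(434) = 84 and π(5176) = 689, so π(5176)/π(434) ≈ 8.2024. The PNT-predicted ratio is (5176/ln(5176)) / (434/ln(434)) ≈ 8.4694. The two agree to within a few percent, as expected.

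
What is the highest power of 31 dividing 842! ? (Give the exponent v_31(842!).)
v_31(842!) = 27

Legendre's formula: v_p(n!) = Σ_{k ≥ 1} ⌊n / p^k⌋. For p = 31, n = 842, the terms are:
  ⌊842/31^1⌋ = ⌊842/31⌋ = 27
(the next term ⌊842/31^2⌋ = 0, terminating the sum). Summing: v_31(842!) = 27 = 27.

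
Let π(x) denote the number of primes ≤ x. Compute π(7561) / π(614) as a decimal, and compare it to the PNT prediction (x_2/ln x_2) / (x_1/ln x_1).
π(7561)/π(614) = 960/112 ≈ 8.5714;  PNT prediction ≈ 8.8523.

π(614) = 112 and π(7561) = 960, so π(7561)/π(614) ≈ 8.5714. The PNT-predicted ratio is (7561/ln(7561)) / (614/ln(614)) ≈ 8.8523. The two agree to within a few percent, as expected.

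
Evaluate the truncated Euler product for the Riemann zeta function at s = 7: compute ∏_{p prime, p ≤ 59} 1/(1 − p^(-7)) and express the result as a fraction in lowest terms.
∏ = 145407059379393285269181452419687310347602398979581075974734478987181892589053844607888795468835887382779522050906080825625/144203067965746582750691857384851942255360663037608491313154525739662897676808972307273664258644815191681654724165946048512

The primes p ≤ 59 are [2, 3, 5, 7, 11, 13, 17, 19, 23, 29, 31, 37, 41, 43, 47, 53, 59]. For each prime, (1 − 1/p^7)^(-1) = p^7 / (p^7 − 1). The product is (1 − 1/2^7)^(-1), (1 − 1/3^7)^(-1), (1 − 1/5^7)^(-1), (1 − 1/7^7)^(-1), (1 − 1/11^7)^(-1), (1 − 1/13^7)^(-1), (1 − 1/17^7)^(-1), (1 − 1/19^7)^(-1), (1 − 1/23^7)^(-1), (1 − 1/29^7)^(-1), (1 − 1/31^7)^(-1), (1 − 1/37^7)^(-1), (1 − 1/41^7)^(-1), (1 − 1/43^7)^(-1), (1 − 1/47^7)^(-1), (1 − 1/53^7)^(-1), (1 − 1/59^7)^(-1) = ∏ p^7 / (p^7 − 1) = 145407059379393285269181452419687310347602398979581075974734478987181892589053844607888795468835887382779522050906080825625/144203067965746582750691857384851942255360663037608491313154525739662897676808972307273664258644815191681654724165946048512.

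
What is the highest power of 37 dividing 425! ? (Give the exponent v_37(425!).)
v_37(425!) = 11

Legendre's formula: v_p(n!) = Σ_{k ≥ 1} ⌊n / p^k⌋. For p = 37, n = 425, the terms are:
  ⌊425/37^1⌋ = ⌊425/37⌋ = 11
(the next term ⌊425/37^2⌋ = 0, terminating the sum). Summing: v_37(425!) = 11 = 11.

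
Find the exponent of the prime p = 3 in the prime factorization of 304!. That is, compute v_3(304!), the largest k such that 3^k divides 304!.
v_3(304!) = 149

Legendre's formula: v_p(n!) = Σ_{k ≥ 1} ⌊n / p^k⌋. For p = 3, n = 304, the terms are:
  ⌊304/3^1⌋ = ⌊304/3⌋ = 101
  ⌊304/3^2⌋ = ⌊304/9⌋ = 33
  ⌊304/3^3⌋ = ⌊304/27⌋ = 11
  ⌊304/3^4⌋ = ⌊304/81⌋ = 3
  ⌊304/3^5⌋ = ⌊304/243⌋ = 1
(the next term ⌊304/3^6⌋ = 0, terminating the sum). Summing: v_3(304!) = 101 + 33 + 11 + 3 + 1 = 149.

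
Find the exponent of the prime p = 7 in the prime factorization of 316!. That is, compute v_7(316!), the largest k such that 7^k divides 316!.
v_7(316!) = 51

Legendre's formula: v_p(n!) = Σ_{k ≥ 1} ⌊n / p^k⌋. For p = 7, n = 316, the terms are:
  ⌊316/7^1⌋ = ⌊316/7⌋ = 45
  ⌊316/7^2⌋ = ⌊316/49⌋ = 6
(the next term ⌊316/7^3⌋ = 0, terminating the sum). Summing: v_7(316!) = 45 + 6 = 51.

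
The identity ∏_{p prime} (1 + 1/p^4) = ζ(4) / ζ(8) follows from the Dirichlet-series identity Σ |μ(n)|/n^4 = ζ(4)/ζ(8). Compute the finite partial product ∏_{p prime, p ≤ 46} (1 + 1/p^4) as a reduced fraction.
∏ = 9797980044774469102330603903164632306176249714317508104704/9089648120265456627180951239843248289566061362769110535625

The primes p ≤ 46 are [2, 3, 5, 7, 11, 13, 17, 19, 23, 29, 31, 37, 41, 43]. For each, (1 + 1/p^4) = (p^4 + 1)/p^4. Multiplying these fractions over p ∈ [2, 3, 5, 7, 11, 13, 17, 19, 23, 29, 31, 37, 41, 43] gives 9797980044774469102330603903164632306176249714317508104704/9089648120265456627180951239843248289566061362769110535625. (In the limit P → ∞ this tends to ζ(4)/ζ(8).)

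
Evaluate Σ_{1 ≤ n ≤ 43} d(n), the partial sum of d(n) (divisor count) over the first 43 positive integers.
Σ_{n ≤ 43} d(n) = 170

Compute d(n) for each 1 ≤ n ≤ 43: d(1) = 1, d(2) = 2, d(3) = 2, d(4) = 3, d(5) = 2, d(6) = 4, d(7) = 2, d(8) = 4, d(9) = 3, d(10) = 4, d(11) = 2, d(12) = 6, d(13) = 2, d(14) = 4, d(15) = 4, d(16) = 5, d(17) = 2, d(18) = 6, d(19) = 2, d(20) = 6, d(21) = 4, d(22) = 4, d(23) = 2, d(24) = 8, d(25) = 3, d(26) = 4, d(27) = 4, d(28) = 6, d(29) = 2, d(30) = 8, d(31) = 2, d(32) = 6, d(33) = 4, d(34) = 4, d(35) = 4, d(36) = 9, d(37) = 2, d(38) = 4, d(39) = 4, d(40) = 8, d(41) = 2, d(42) = 8, d(43) = 2. Summing all 43 values: 170. (Dirichlet's divisor formula: Σ_{n ≤ x} d(n) = x ln(x) + (2γ − 1) x + O(√x). For x = 43, the asymptotic estimate is ≈ 168.37.)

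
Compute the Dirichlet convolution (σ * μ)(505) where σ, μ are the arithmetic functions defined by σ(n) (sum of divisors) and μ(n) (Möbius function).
(σ * μ)(505) = 505

Divisors of 505: [1, 5, 101, 505]. For each d | 505:
  d = 1: σ(1) · μ(505/1) = 1 · 1 = 1
  d = 5: σ(5) · μ(505/5) = 6 · -1 = -6
  d = 101: σ(101) · μ(505/101) = 102 · -1 = -102
  d = 505: σ(505) · μ(505/505) = 612 · 1 = 612
Summing: (σ * μ)(505) = 1 + -6 + -102 + 612 = 505.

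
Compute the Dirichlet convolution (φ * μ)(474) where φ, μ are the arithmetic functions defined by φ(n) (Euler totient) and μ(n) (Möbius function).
(φ * μ)(474) = 0

Divisors of 474: [1, 2, 3, 6, 79, 158, 237, 474]. For each d | 474:
  d = 1: φ(1) · μ(474/1) = 1 · -1 = -1
  d = 2: φ(2) · μ(474/2) = 1 · 1 = 1
  d = 3: φ(3) · μ(474/3) = 2 · 1 = 2
  d = 6: φ(6) · μ(474/6) = 2 · -1 = -2
  d = 79: φ(79) · μ(474/79) = 78 · 1 = 78
  d = 158: φ(158) · μ(474/158) = 78 · -1 = -78
  d = 237: φ(237) · μ(474/237) = 156 · -1 = -156
  d = 474: φ(474) · μ(474/474) = 156 · 1 = 156
Summing: (φ * μ)(474) = -1 + 1 + 2 + -2 + 78 + -78 + -156 + 156 = 0.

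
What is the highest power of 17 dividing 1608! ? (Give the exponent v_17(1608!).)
v_17(1608!) = 99

Legendre's formula: v_p(n!) = Σ_{k ≥ 1} ⌊n / p^k⌋. For p = 17, n = 1608, the terms are:
  ⌊1608/17^1⌋ = ⌊1608/17⌋ = 94
  ⌊1608/17^2⌋ = ⌊1608/289⌋ = 5
(the next term ⌊1608/17^3⌋ = 0, terminating the sum). Summing: v_17(1608!) = 94 + 5 = 99.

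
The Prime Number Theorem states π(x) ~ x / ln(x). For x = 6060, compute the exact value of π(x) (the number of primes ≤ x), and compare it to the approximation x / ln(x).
π(6060) = 790;  x/ln(x) ≈ 695.79;  relative error ≈ 11.92%.

Directly count primes up to 6060: π(6060) = 790. The PNT approximation gives 6060/ln(6060) ≈ 6060/8.70947 ≈ 695.79. Relative error (π(x) − x/ln(x)) / π(x) ≈ 11.92%; the approximation is known to undercount slightly (Li(x) is a better estimate).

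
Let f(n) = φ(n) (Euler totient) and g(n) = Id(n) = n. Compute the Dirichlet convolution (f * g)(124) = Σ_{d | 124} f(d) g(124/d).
(φ * Id)(124) = 488

Divisors of 124: [1, 2, 4, 31, 62, 124]. For each d | 124:
  d = 1: φ(1) · Id(124/1) = 1 · 124 = 124
  d = 2: φ(2) · Id(124/2) = 1 · 62 = 62
  d = 4: φ(4) · Id(124/4) = 2 · 31 = 62
  d = 31: φ(31) · Id(124/31) = 30 · 4 = 120
  d = 62: φ(62) · Id(124/62) = 30 · 2 = 60
  d = 124: φ(124) · Id(124/124) = 60 · 1 = 60
Summing: (φ * Id)(124) = 124 + 62 + 62 + 120 + 60 + 60 = 488.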